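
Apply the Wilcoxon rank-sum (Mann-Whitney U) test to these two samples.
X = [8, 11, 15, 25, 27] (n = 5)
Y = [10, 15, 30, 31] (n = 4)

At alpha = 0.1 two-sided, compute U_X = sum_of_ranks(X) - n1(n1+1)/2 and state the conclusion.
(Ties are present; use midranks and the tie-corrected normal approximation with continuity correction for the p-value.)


Step 1: Combine and sort all 9 observations; assign midranks.
sorted (value, group): (8,X), (10,Y), (11,X), (15,X), (15,Y), (25,X), (27,X), (30,Y), (31,Y)
ranks: 8->1, 10->2, 11->3, 15->4.5, 15->4.5, 25->6, 27->7, 30->8, 31->9
Step 2: Rank sum for X: R1 = 1 + 3 + 4.5 + 6 + 7 = 21.5.
Step 3: U_X = R1 - n1(n1+1)/2 = 21.5 - 5*6/2 = 21.5 - 15 = 6.5.
       U_Y = n1*n2 - U_X = 20 - 6.5 = 13.5.
Step 4: Ties are present, so use the tie-corrected normal approximation (with continuity correction) for the p-value.
Step 5: p-value = 0.460558; compare to alpha = 0.1. fail to reject H0.

U_X = 6.5, p = 0.460558, fail to reject H0 at alpha = 0.1.


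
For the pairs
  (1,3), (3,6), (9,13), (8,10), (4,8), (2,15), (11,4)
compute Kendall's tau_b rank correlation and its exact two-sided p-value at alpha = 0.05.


Step 1: Enumerate the 21 unordered pairs (i,j) with i<j and classify each by sign(x_j-x_i) * sign(y_j-y_i).
  (1,2):dx=+2,dy=+3->C; (1,3):dx=+8,dy=+10->C; (1,4):dx=+7,dy=+7->C; (1,5):dx=+3,dy=+5->C
  (1,6):dx=+1,dy=+12->C; (1,7):dx=+10,dy=+1->C; (2,3):dx=+6,dy=+7->C; (2,4):dx=+5,dy=+4->C
  (2,5):dx=+1,dy=+2->C; (2,6):dx=-1,dy=+9->D; (2,7):dx=+8,dy=-2->D; (3,4):dx=-1,dy=-3->C
  (3,5):dx=-5,dy=-5->C; (3,6):dx=-7,dy=+2->D; (3,7):dx=+2,dy=-9->D; (4,5):dx=-4,dy=-2->C
  (4,6):dx=-6,dy=+5->D; (4,7):dx=+3,dy=-6->D; (5,6):dx=-2,dy=+7->D; (5,7):dx=+7,dy=-4->D
  (6,7):dx=+9,dy=-11->D
Step 2: C = 12, D = 9, total pairs = 21.
Step 3: tau = (C - D)/(n(n-1)/2) = (12 - 9)/21 = 0.142857.
Step 4: Exact two-sided p-value (enumerate n! = 5040 permutations of y under H0): p = 0.772619.
Step 5: alpha = 0.05. fail to reject H0.

tau_b = 0.1429 (C=12, D=9), p = 0.772619, fail to reject H0.


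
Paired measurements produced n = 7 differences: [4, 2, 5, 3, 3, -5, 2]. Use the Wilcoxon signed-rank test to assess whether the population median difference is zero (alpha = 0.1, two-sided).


Step 1: Drop any zero differences (none here) and take |d_i|.
|d| = [4, 2, 5, 3, 3, 5, 2]
Step 2: Midrank |d_i| (ties get averaged ranks).
ranks: |4|->5, |2|->1.5, |5|->6.5, |3|->3.5, |3|->3.5, |5|->6.5, |2|->1.5
Step 3: Attach original signs; sum ranks with positive sign and with negative sign.
W+ = 5 + 1.5 + 6.5 + 3.5 + 3.5 + 1.5 = 21.5
W- = 6.5 = 6.5
(Check: W+ + W- = 28 should equal n(n+1)/2 = 28.)
Step 4: Test statistic W = min(W+, W-) = 6.5.
Step 5: Ties in |d|, so use the tie-corrected normal approximation.
        E[W] = n(n+1)/4 = 7*8/4 = 14.
        Tie groups: |d|=2 (t=2), |d|=3 (t=2), |d|=5 (t=2); sum(t^3 - t) = 18.
        Var[W] = n(n+1)(2n+1)/24 - sum(t^3-t)/48 = 840/24 - 18/48 = 34.625.
        z = (W - E[W]) / sqrt(Var[W]) = (6.5 - 14) / 5.8843 = -1.2746.
        Two-sided p = 2*Phi(z) = 0.202459.
Step 6: alpha = 0.1. fail to reject H0.

W+ = 21.5, W- = 6.5, W = min = 6.5, p = 0.202459, fail to reject H0.


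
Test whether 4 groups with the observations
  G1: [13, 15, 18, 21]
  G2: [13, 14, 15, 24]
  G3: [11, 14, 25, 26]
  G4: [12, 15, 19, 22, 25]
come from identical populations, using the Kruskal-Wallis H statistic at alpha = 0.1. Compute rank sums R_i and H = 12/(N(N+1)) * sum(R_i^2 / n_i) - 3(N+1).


Step 1: Combine all N = 17 observations and assign midranks.
sorted (value, group, rank): (11,G3,1), (12,G4,2), (13,G1,3.5), (13,G2,3.5), (14,G2,5.5), (14,G3,5.5), (15,G1,8), (15,G2,8), (15,G4,8), (18,G1,10), (19,G4,11), (21,G1,12), (22,G4,13), (24,G2,14), (25,G3,15.5), (25,G4,15.5), (26,G3,17)
Step 2: Sum ranks within each group.
R_1 = 33.5 (n_1 = 4)
R_2 = 31 (n_2 = 4)
R_3 = 39 (n_3 = 4)
R_4 = 49.5 (n_4 = 5)
Step 3: H = 12/(N(N+1)) * sum(R_i^2/n_i) - 3(N+1)
     = 12/(17*18) * (33.5^2/4 + 31^2/4 + 39^2/4 + 49.5^2/5) - 3*18
     = 0.039216 * 1391.11 - 54
     = 0.553431.
Step 4: Ties present; correction factor C = 1 - 42/(17^3 - 17) = 0.991422. Corrected H = 0.553431 / 0.991422 = 0.558220.
Step 5: Under H0, H ~ chi^2(3); p-value = 0.905927.
Step 6: alpha = 0.1. fail to reject H0.

H = 0.5582, df = 3, p = 0.905927, fail to reject H0.


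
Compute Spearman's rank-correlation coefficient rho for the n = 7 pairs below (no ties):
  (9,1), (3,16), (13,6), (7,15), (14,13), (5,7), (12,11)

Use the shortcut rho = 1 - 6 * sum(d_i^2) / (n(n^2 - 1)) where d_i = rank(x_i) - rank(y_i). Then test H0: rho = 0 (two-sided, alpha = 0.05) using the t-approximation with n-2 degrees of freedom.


Step 1: Rank x and y separately (midranks; no ties here).
rank(x): 9->4, 3->1, 13->6, 7->3, 14->7, 5->2, 12->5
rank(y): 1->1, 16->7, 6->2, 15->6, 13->5, 7->3, 11->4
Step 2: d_i = R_x(i) - R_y(i); compute d_i^2.
  (4-1)^2=9, (1-7)^2=36, (6-2)^2=16, (3-6)^2=9, (7-5)^2=4, (2-3)^2=1, (5-4)^2=1
sum(d^2) = 76.
Step 3: rho = 1 - 6*76 / (7*(7^2 - 1)) = 1 - 456/336 = -0.357143.
Step 4: Under H0, t = rho * sqrt((n-2)/(1-rho^2)) = -0.8550 ~ t(5).
Step 5: Two-sided p-value from the t-distribution with 5 df = 0.431611.
Step 6: alpha = 0.05. fail to reject H0.

rho = -0.3571, p = 0.431611, fail to reject H0 at alpha = 0.05.


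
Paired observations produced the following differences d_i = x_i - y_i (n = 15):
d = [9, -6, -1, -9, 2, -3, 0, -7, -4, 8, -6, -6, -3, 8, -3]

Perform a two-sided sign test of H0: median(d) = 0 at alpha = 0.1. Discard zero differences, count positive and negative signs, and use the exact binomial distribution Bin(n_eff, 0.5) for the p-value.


Step 1: Discard zero differences. Original n = 15; n_eff = number of nonzero differences = 14.
Nonzero differences (with sign): +9, -6, -1, -9, +2, -3, -7, -4, +8, -6, -6, -3, +8, -3
Step 2: Count signs: positive = 4, negative = 10.
Step 3: Under H0: P(positive) = 0.5, so the number of positives S ~ Bin(14, 0.5).
Step 4: Two-sided exact p-value = sum of Bin(14,0.5) probabilities at or below the observed probability = 0.179565.
Step 5: alpha = 0.1. fail to reject H0.

n_eff = 14, pos = 4, neg = 10, p = 0.179565, fail to reject H0.


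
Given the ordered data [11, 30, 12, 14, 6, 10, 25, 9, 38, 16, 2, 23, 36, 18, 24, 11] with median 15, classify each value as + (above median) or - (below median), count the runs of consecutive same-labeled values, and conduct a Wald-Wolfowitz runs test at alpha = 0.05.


Step 1: Compute median = 15; label A = above, B = below.
Labels in order: BABBBBABAABAAAAB  (n_A = 8, n_B = 8)
Step 2: Count runs R = 9.
Step 3: Under H0 (random ordering), E[R] = 2*n_A*n_B/(n_A+n_B) + 1 = 2*8*8/16 + 1 = 9.0000.
        Var[R] = 2*n_A*n_B*(2*n_A*n_B - n_A - n_B) / ((n_A+n_B)^2 * (n_A+n_B-1)) = 14336/3840 = 3.7333.
        SD[R] = 1.9322.
Step 4: R = E[R], so z = 0 with no continuity correction.
Step 5: Two-sided p-value via normal approximation = 2*(1 - Phi(|z|)) = 1.000000.
Step 6: alpha = 0.05. fail to reject H0.

R = 9, z = 0.0000, p = 1.000000, fail to reject H0.


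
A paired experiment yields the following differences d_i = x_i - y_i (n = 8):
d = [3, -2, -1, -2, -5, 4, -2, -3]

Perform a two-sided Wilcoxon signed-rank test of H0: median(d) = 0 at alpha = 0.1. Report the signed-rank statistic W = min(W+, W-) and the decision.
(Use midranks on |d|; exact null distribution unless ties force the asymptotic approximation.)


Step 1: Drop any zero differences (none here) and take |d_i|.
|d| = [3, 2, 1, 2, 5, 4, 2, 3]
Step 2: Midrank |d_i| (ties get averaged ranks).
ranks: |3|->5.5, |2|->3, |1|->1, |2|->3, |5|->8, |4|->7, |2|->3, |3|->5.5
Step 3: Attach original signs; sum ranks with positive sign and with negative sign.
W+ = 5.5 + 7 = 12.5
W- = 3 + 1 + 3 + 8 + 3 + 5.5 = 23.5
(Check: W+ + W- = 36 should equal n(n+1)/2 = 36.)
Step 4: Test statistic W = min(W+, W-) = 12.5.
Step 5: Ties in |d|, so use the tie-corrected normal approximation.
        E[W] = n(n+1)/4 = 8*9/4 = 18.
        Tie groups: |d|=2 (t=3), |d|=3 (t=2); sum(t^3 - t) = 30.
        Var[W] = n(n+1)(2n+1)/24 - sum(t^3-t)/48 = 1224/24 - 30/48 = 50.375.
        z = (W - E[W]) / sqrt(Var[W]) = (12.5 - 18) / 7.0975 = -0.7749.
        Two-sided p = 2*Phi(z) = 0.438389.
Step 6: alpha = 0.1. fail to reject H0.

W+ = 12.5, W- = 23.5, W = min = 12.5, p = 0.438389, fail to reject H0.


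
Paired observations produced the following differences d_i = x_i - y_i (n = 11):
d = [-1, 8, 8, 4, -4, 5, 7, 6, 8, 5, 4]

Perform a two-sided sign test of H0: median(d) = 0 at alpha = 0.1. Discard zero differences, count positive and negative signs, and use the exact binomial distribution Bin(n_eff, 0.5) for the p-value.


Step 1: Discard zero differences. Original n = 11; n_eff = number of nonzero differences = 11.
Nonzero differences (with sign): -1, +8, +8, +4, -4, +5, +7, +6, +8, +5, +4
Step 2: Count signs: positive = 9, negative = 2.
Step 3: Under H0: P(positive) = 0.5, so the number of positives S ~ Bin(11, 0.5).
Step 4: Two-sided exact p-value = sum of Bin(11,0.5) probabilities at or below the observed probability = 0.065430.
Step 5: alpha = 0.1. reject H0.

n_eff = 11, pos = 9, neg = 2, p = 0.065430, reject H0.


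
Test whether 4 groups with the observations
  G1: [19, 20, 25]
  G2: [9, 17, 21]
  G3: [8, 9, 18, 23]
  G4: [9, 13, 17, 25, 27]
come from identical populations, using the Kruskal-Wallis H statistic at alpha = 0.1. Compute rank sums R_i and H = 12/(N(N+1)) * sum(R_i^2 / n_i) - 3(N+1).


Step 1: Combine all N = 15 observations and assign midranks.
sorted (value, group, rank): (8,G3,1), (9,G2,3), (9,G3,3), (9,G4,3), (13,G4,5), (17,G2,6.5), (17,G4,6.5), (18,G3,8), (19,G1,9), (20,G1,10), (21,G2,11), (23,G3,12), (25,G1,13.5), (25,G4,13.5), (27,G4,15)
Step 2: Sum ranks within each group.
R_1 = 32.5 (n_1 = 3)
R_2 = 20.5 (n_2 = 3)
R_3 = 24 (n_3 = 4)
R_4 = 43 (n_4 = 5)
Step 3: H = 12/(N(N+1)) * sum(R_i^2/n_i) - 3(N+1)
     = 12/(15*16) * (32.5^2/3 + 20.5^2/3 + 24^2/4 + 43^2/5) - 3*16
     = 0.050000 * 1005.97 - 48
     = 2.298333.
Step 4: Ties present; correction factor C = 1 - 36/(15^3 - 15) = 0.989286. Corrected H = 2.298333 / 0.989286 = 2.323225.
Step 5: Under H0, H ~ chi^2(3); p-value = 0.508086.
Step 6: alpha = 0.1. fail to reject H0.

H = 2.3232, df = 3, p = 0.508086, fail to reject H0.


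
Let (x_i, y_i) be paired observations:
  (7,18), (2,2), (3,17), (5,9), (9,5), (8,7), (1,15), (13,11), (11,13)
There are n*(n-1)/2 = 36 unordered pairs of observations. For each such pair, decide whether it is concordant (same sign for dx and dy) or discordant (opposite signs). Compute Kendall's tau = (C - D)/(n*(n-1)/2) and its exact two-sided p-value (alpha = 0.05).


Step 1: Enumerate the 36 unordered pairs (i,j) with i<j and classify each by sign(x_j-x_i) * sign(y_j-y_i).
  (1,2):dx=-5,dy=-16->C; (1,3):dx=-4,dy=-1->C; (1,4):dx=-2,dy=-9->C; (1,5):dx=+2,dy=-13->D
  (1,6):dx=+1,dy=-11->D; (1,7):dx=-6,dy=-3->C; (1,8):dx=+6,dy=-7->D; (1,9):dx=+4,dy=-5->D
  (2,3):dx=+1,dy=+15->C; (2,4):dx=+3,dy=+7->C; (2,5):dx=+7,dy=+3->C; (2,6):dx=+6,dy=+5->C
  (2,7):dx=-1,dy=+13->D; (2,8):dx=+11,dy=+9->C; (2,9):dx=+9,dy=+11->C; (3,4):dx=+2,dy=-8->D
  (3,5):dx=+6,dy=-12->D; (3,6):dx=+5,dy=-10->D; (3,7):dx=-2,dy=-2->C; (3,8):dx=+10,dy=-6->D
  (3,9):dx=+8,dy=-4->D; (4,5):dx=+4,dy=-4->D; (4,6):dx=+3,dy=-2->D; (4,7):dx=-4,dy=+6->D
  (4,8):dx=+8,dy=+2->C; (4,9):dx=+6,dy=+4->C; (5,6):dx=-1,dy=+2->D; (5,7):dx=-8,dy=+10->D
  (5,8):dx=+4,dy=+6->C; (5,9):dx=+2,dy=+8->C; (6,7):dx=-7,dy=+8->D; (6,8):dx=+5,dy=+4->C
  (6,9):dx=+3,dy=+6->C; (7,8):dx=+12,dy=-4->D; (7,9):dx=+10,dy=-2->D; (8,9):dx=-2,dy=+2->D
Step 2: C = 17, D = 19, total pairs = 36.
Step 3: tau = (C - D)/(n(n-1)/2) = (17 - 19)/36 = -0.055556.
Step 4: Exact two-sided p-value (enumerate n! = 362880 permutations of y under H0): p = 0.919455.
Step 5: alpha = 0.05. fail to reject H0.

tau_b = -0.0556 (C=17, D=19), p = 0.919455, fail to reject H0.


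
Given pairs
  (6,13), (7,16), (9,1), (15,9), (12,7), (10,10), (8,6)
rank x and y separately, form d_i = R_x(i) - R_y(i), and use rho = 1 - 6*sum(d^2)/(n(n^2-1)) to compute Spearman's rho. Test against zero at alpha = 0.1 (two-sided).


Step 1: Rank x and y separately (midranks; no ties here).
rank(x): 6->1, 7->2, 9->4, 15->7, 12->6, 10->5, 8->3
rank(y): 13->6, 16->7, 1->1, 9->4, 7->3, 10->5, 6->2
Step 2: d_i = R_x(i) - R_y(i); compute d_i^2.
  (1-6)^2=25, (2-7)^2=25, (4-1)^2=9, (7-4)^2=9, (6-3)^2=9, (5-5)^2=0, (3-2)^2=1
sum(d^2) = 78.
Step 3: rho = 1 - 6*78 / (7*(7^2 - 1)) = 1 - 468/336 = -0.392857.
Step 4: Under H0, t = rho * sqrt((n-2)/(1-rho^2)) = -0.9553 ~ t(5).
Step 5: Two-sided p-value from the t-distribution with 5 df = 0.383317.
Step 6: alpha = 0.1. fail to reject H0.

rho = -0.3929, p = 0.383317, fail to reject H0 at alpha = 0.1.


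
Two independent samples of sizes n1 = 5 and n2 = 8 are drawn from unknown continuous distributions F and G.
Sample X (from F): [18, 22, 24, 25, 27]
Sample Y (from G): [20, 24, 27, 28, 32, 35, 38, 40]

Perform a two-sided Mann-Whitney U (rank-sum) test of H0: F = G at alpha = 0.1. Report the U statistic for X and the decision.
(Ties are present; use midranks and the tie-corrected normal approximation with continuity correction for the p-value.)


Step 1: Combine and sort all 13 observations; assign midranks.
sorted (value, group): (18,X), (20,Y), (22,X), (24,X), (24,Y), (25,X), (27,X), (27,Y), (28,Y), (32,Y), (35,Y), (38,Y), (40,Y)
ranks: 18->1, 20->2, 22->3, 24->4.5, 24->4.5, 25->6, 27->7.5, 27->7.5, 28->9, 32->10, 35->11, 38->12, 40->13
Step 2: Rank sum for X: R1 = 1 + 3 + 4.5 + 6 + 7.5 = 22.
Step 3: U_X = R1 - n1(n1+1)/2 = 22 - 5*6/2 = 22 - 15 = 7.
       U_Y = n1*n2 - U_X = 40 - 7 = 33.
Step 4: Ties are present, so use the tie-corrected normal approximation (with continuity correction) for the p-value.
Step 5: p-value = 0.066526; compare to alpha = 0.1. reject H0.

U_X = 7, p = 0.066526, reject H0 at alpha = 0.1.


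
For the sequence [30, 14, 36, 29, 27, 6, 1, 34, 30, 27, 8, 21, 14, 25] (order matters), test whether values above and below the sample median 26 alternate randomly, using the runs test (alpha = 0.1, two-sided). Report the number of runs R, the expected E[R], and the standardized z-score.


Step 1: Compute median = 26; label A = above, B = below.
Labels in order: ABAAABBAAABBBB  (n_A = 7, n_B = 7)
Step 2: Count runs R = 6.
Step 3: Under H0 (random ordering), E[R] = 2*n_A*n_B/(n_A+n_B) + 1 = 2*7*7/14 + 1 = 8.0000.
        Var[R] = 2*n_A*n_B*(2*n_A*n_B - n_A - n_B) / ((n_A+n_B)^2 * (n_A+n_B-1)) = 8232/2548 = 3.2308.
        SD[R] = 1.7974.
Step 4: Continuity-corrected z = (R + 0.5 - E[R]) / SD[R] = (6 + 0.5 - 8.0000) / 1.7974 = -0.8345.
Step 5: Two-sided p-value via normal approximation = 2*(1 - Phi(|z|)) = 0.403986.
Step 6: alpha = 0.1. fail to reject H0.

R = 6, z = -0.8345, p = 0.403986, fail to reject H0.


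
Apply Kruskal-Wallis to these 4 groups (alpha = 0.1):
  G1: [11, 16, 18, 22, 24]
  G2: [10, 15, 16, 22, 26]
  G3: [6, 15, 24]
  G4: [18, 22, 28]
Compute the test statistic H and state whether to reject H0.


Step 1: Combine all N = 16 observations and assign midranks.
sorted (value, group, rank): (6,G3,1), (10,G2,2), (11,G1,3), (15,G2,4.5), (15,G3,4.5), (16,G1,6.5), (16,G2,6.5), (18,G1,8.5), (18,G4,8.5), (22,G1,11), (22,G2,11), (22,G4,11), (24,G1,13.5), (24,G3,13.5), (26,G2,15), (28,G4,16)
Step 2: Sum ranks within each group.
R_1 = 42.5 (n_1 = 5)
R_2 = 39 (n_2 = 5)
R_3 = 19 (n_3 = 3)
R_4 = 35.5 (n_4 = 3)
Step 3: H = 12/(N(N+1)) * sum(R_i^2/n_i) - 3(N+1)
     = 12/(16*17) * (42.5^2/5 + 39^2/5 + 19^2/3 + 35.5^2/3) - 3*17
     = 0.044118 * 1205.87 - 51
     = 2.200000.
Step 4: Ties present; correction factor C = 1 - 48/(16^3 - 16) = 0.988235. Corrected H = 2.200000 / 0.988235 = 2.226190.
Step 5: Under H0, H ~ chi^2(3); p-value = 0.526808.
Step 6: alpha = 0.1. fail to reject H0.

H = 2.2262, df = 3, p = 0.526808, fail to reject H0.


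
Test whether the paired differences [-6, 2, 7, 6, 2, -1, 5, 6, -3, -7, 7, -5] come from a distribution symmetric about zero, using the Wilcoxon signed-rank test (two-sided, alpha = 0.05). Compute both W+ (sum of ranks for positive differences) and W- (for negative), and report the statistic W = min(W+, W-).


Step 1: Drop any zero differences (none here) and take |d_i|.
|d| = [6, 2, 7, 6, 2, 1, 5, 6, 3, 7, 7, 5]
Step 2: Midrank |d_i| (ties get averaged ranks).
ranks: |6|->8, |2|->2.5, |7|->11, |6|->8, |2|->2.5, |1|->1, |5|->5.5, |6|->8, |3|->4, |7|->11, |7|->11, |5|->5.5
Step 3: Attach original signs; sum ranks with positive sign and with negative sign.
W+ = 2.5 + 11 + 8 + 2.5 + 5.5 + 8 + 11 = 48.5
W- = 8 + 1 + 4 + 11 + 5.5 = 29.5
(Check: W+ + W- = 78 should equal n(n+1)/2 = 78.)
Step 4: Test statistic W = min(W+, W-) = 29.5.
Step 5: Ties in |d|, so use the tie-corrected normal approximation.
        E[W] = n(n+1)/4 = 12*13/4 = 39.
        Tie groups: |d|=2 (t=2), |d|=5 (t=2), |d|=6 (t=3), |d|=7 (t=3); sum(t^3 - t) = 60.
        Var[W] = n(n+1)(2n+1)/24 - sum(t^3-t)/48 = 3900/24 - 60/48 = 161.25.
        z = (W - E[W]) / sqrt(Var[W]) = (29.5 - 39) / 12.6984 = -0.7481.
        Two-sided p = 2*Phi(z) = 0.454385.
Step 6: alpha = 0.05. fail to reject H0.

W+ = 48.5, W- = 29.5, W = min = 29.5, p = 0.454385, fail to reject H0.


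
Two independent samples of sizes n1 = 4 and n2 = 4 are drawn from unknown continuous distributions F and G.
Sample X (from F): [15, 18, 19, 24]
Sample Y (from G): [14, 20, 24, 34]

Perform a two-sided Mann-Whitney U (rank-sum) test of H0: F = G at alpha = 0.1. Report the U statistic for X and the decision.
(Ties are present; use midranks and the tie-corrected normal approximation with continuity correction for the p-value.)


Step 1: Combine and sort all 8 observations; assign midranks.
sorted (value, group): (14,Y), (15,X), (18,X), (19,X), (20,Y), (24,X), (24,Y), (34,Y)
ranks: 14->1, 15->2, 18->3, 19->4, 20->5, 24->6.5, 24->6.5, 34->8
Step 2: Rank sum for X: R1 = 2 + 3 + 4 + 6.5 = 15.5.
Step 3: U_X = R1 - n1(n1+1)/2 = 15.5 - 4*5/2 = 15.5 - 10 = 5.5.
       U_Y = n1*n2 - U_X = 16 - 5.5 = 10.5.
Step 4: Ties are present, so use the tie-corrected normal approximation (with continuity correction) for the p-value.
Step 5: p-value = 0.561363; compare to alpha = 0.1. fail to reject H0.

U_X = 5.5, p = 0.561363, fail to reject H0 at alpha = 0.1.


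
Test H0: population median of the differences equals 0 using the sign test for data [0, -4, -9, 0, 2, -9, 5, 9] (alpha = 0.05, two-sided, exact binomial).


Step 1: Discard zero differences. Original n = 8; n_eff = number of nonzero differences = 6.
Nonzero differences (with sign): -4, -9, +2, -9, +5, +9
Step 2: Count signs: positive = 3, negative = 3.
Step 3: Under H0: P(positive) = 0.5, so the number of positives S ~ Bin(6, 0.5).
Step 4: Two-sided exact p-value = sum of Bin(6,0.5) probabilities at or below the observed probability = 1.000000.
Step 5: alpha = 0.05. fail to reject H0.

n_eff = 6, pos = 3, neg = 3, p = 1.000000, fail to reject H0.


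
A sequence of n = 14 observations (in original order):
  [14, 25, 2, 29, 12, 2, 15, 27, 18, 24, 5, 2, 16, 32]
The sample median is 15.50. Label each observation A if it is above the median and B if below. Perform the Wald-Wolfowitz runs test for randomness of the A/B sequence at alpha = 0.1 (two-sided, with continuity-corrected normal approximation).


Step 1: Compute median = 15.50; label A = above, B = below.
Labels in order: BABABBBAAABBAA  (n_A = 7, n_B = 7)
Step 2: Count runs R = 8.
Step 3: Under H0 (random ordering), E[R] = 2*n_A*n_B/(n_A+n_B) + 1 = 2*7*7/14 + 1 = 8.0000.
        Var[R] = 2*n_A*n_B*(2*n_A*n_B - n_A - n_B) / ((n_A+n_B)^2 * (n_A+n_B-1)) = 8232/2548 = 3.2308.
        SD[R] = 1.7974.
Step 4: R = E[R], so z = 0 with no continuity correction.
Step 5: Two-sided p-value via normal approximation = 2*(1 - Phi(|z|)) = 1.000000.
Step 6: alpha = 0.1. fail to reject H0.

R = 8, z = 0.0000, p = 1.000000, fail to reject H0.


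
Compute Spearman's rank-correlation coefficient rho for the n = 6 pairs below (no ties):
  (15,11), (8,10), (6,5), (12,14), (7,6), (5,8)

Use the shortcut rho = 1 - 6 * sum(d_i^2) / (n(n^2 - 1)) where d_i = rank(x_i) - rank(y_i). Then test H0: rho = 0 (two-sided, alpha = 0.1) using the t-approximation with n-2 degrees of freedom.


Step 1: Rank x and y separately (midranks; no ties here).
rank(x): 15->6, 8->4, 6->2, 12->5, 7->3, 5->1
rank(y): 11->5, 10->4, 5->1, 14->6, 6->2, 8->3
Step 2: d_i = R_x(i) - R_y(i); compute d_i^2.
  (6-5)^2=1, (4-4)^2=0, (2-1)^2=1, (5-6)^2=1, (3-2)^2=1, (1-3)^2=4
sum(d^2) = 8.
Step 3: rho = 1 - 6*8 / (6*(6^2 - 1)) = 1 - 48/210 = 0.771429.
Step 4: Under H0, t = rho * sqrt((n-2)/(1-rho^2)) = 2.4247 ~ t(4).
Step 5: Two-sided p-value from the t-distribution with 4 df = 0.072397.
Step 6: alpha = 0.1. reject H0.

rho = 0.7714, p = 0.072397, reject H0 at alpha = 0.1.


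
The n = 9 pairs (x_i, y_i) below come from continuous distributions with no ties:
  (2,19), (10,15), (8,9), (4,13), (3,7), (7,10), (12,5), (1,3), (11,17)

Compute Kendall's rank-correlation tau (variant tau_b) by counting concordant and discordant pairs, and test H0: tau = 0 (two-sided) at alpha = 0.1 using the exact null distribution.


Step 1: Enumerate the 36 unordered pairs (i,j) with i<j and classify each by sign(x_j-x_i) * sign(y_j-y_i).
  (1,2):dx=+8,dy=-4->D; (1,3):dx=+6,dy=-10->D; (1,4):dx=+2,dy=-6->D; (1,5):dx=+1,dy=-12->D
  (1,6):dx=+5,dy=-9->D; (1,7):dx=+10,dy=-14->D; (1,8):dx=-1,dy=-16->C; (1,9):dx=+9,dy=-2->D
  (2,3):dx=-2,dy=-6->C; (2,4):dx=-6,dy=-2->C; (2,5):dx=-7,dy=-8->C; (2,6):dx=-3,dy=-5->C
  (2,7):dx=+2,dy=-10->D; (2,8):dx=-9,dy=-12->C; (2,9):dx=+1,dy=+2->C; (3,4):dx=-4,dy=+4->D
  (3,5):dx=-5,dy=-2->C; (3,6):dx=-1,dy=+1->D; (3,7):dx=+4,dy=-4->D; (3,8):dx=-7,dy=-6->C
  (3,9):dx=+3,dy=+8->C; (4,5):dx=-1,dy=-6->C; (4,6):dx=+3,dy=-3->D; (4,7):dx=+8,dy=-8->D
  (4,8):dx=-3,dy=-10->C; (4,9):dx=+7,dy=+4->C; (5,6):dx=+4,dy=+3->C; (5,7):dx=+9,dy=-2->D
  (5,8):dx=-2,dy=-4->C; (5,9):dx=+8,dy=+10->C; (6,7):dx=+5,dy=-5->D; (6,8):dx=-6,dy=-7->C
  (6,9):dx=+4,dy=+7->C; (7,8):dx=-11,dy=-2->C; (7,9):dx=-1,dy=+12->D; (8,9):dx=+10,dy=+14->C
Step 2: C = 20, D = 16, total pairs = 36.
Step 3: tau = (C - D)/(n(n-1)/2) = (20 - 16)/36 = 0.111111.
Step 4: Exact two-sided p-value (enumerate n! = 362880 permutations of y under H0): p = 0.761414.
Step 5: alpha = 0.1. fail to reject H0.

tau_b = 0.1111 (C=20, D=16), p = 0.761414, fail to reject H0.


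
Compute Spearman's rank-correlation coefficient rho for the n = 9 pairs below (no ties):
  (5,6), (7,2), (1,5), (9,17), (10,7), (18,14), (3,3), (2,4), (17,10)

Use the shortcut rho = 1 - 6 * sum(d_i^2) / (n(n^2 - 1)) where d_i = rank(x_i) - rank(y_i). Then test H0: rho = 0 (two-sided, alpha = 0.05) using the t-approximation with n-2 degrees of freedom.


Step 1: Rank x and y separately (midranks; no ties here).
rank(x): 5->4, 7->5, 1->1, 9->6, 10->7, 18->9, 3->3, 2->2, 17->8
rank(y): 6->5, 2->1, 5->4, 17->9, 7->6, 14->8, 3->2, 4->3, 10->7
Step 2: d_i = R_x(i) - R_y(i); compute d_i^2.
  (4-5)^2=1, (5-1)^2=16, (1-4)^2=9, (6-9)^2=9, (7-6)^2=1, (9-8)^2=1, (3-2)^2=1, (2-3)^2=1, (8-7)^2=1
sum(d^2) = 40.
Step 3: rho = 1 - 6*40 / (9*(9^2 - 1)) = 1 - 240/720 = 0.666667.
Step 4: Under H0, t = rho * sqrt((n-2)/(1-rho^2)) = 2.3664 ~ t(7).
Step 5: Two-sided p-value from the t-distribution with 7 df = 0.049867.
Step 6: alpha = 0.05. reject H0.

rho = 0.6667, p = 0.049867, reject H0 at alpha = 0.05.


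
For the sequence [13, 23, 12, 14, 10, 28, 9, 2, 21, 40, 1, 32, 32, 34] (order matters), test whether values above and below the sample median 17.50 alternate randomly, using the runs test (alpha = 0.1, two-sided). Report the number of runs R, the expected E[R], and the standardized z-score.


Step 1: Compute median = 17.50; label A = above, B = below.
Labels in order: BABBBABBAABAAA  (n_A = 7, n_B = 7)
Step 2: Count runs R = 8.
Step 3: Under H0 (random ordering), E[R] = 2*n_A*n_B/(n_A+n_B) + 1 = 2*7*7/14 + 1 = 8.0000.
        Var[R] = 2*n_A*n_B*(2*n_A*n_B - n_A - n_B) / ((n_A+n_B)^2 * (n_A+n_B-1)) = 8232/2548 = 3.2308.
        SD[R] = 1.7974.
Step 4: R = E[R], so z = 0 with no continuity correction.
Step 5: Two-sided p-value via normal approximation = 2*(1 - Phi(|z|)) = 1.000000.
Step 6: alpha = 0.1. fail to reject H0.

R = 8, z = 0.0000, p = 1.000000, fail to reject H0.


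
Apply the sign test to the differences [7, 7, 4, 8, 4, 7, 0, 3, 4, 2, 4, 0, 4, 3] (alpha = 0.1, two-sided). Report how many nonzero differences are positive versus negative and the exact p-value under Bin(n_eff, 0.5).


Step 1: Discard zero differences. Original n = 14; n_eff = number of nonzero differences = 12.
Nonzero differences (with sign): +7, +7, +4, +8, +4, +7, +3, +4, +2, +4, +4, +3
Step 2: Count signs: positive = 12, negative = 0.
Step 3: Under H0: P(positive) = 0.5, so the number of positives S ~ Bin(12, 0.5).
Step 4: Two-sided exact p-value = sum of Bin(12,0.5) probabilities at or below the observed probability = 0.000488.
Step 5: alpha = 0.1. reject H0.

n_eff = 12, pos = 12, neg = 0, p = 0.000488, reject H0.


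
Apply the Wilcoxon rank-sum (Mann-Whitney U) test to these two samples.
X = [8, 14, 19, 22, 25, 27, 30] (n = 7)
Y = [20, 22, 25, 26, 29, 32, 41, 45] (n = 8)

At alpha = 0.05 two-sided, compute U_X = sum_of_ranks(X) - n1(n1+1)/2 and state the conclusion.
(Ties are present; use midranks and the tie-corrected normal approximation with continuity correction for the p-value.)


Step 1: Combine and sort all 15 observations; assign midranks.
sorted (value, group): (8,X), (14,X), (19,X), (20,Y), (22,X), (22,Y), (25,X), (25,Y), (26,Y), (27,X), (29,Y), (30,X), (32,Y), (41,Y), (45,Y)
ranks: 8->1, 14->2, 19->3, 20->4, 22->5.5, 22->5.5, 25->7.5, 25->7.5, 26->9, 27->10, 29->11, 30->12, 32->13, 41->14, 45->15
Step 2: Rank sum for X: R1 = 1 + 2 + 3 + 5.5 + 7.5 + 10 + 12 = 41.
Step 3: U_X = R1 - n1(n1+1)/2 = 41 - 7*8/2 = 41 - 28 = 13.
       U_Y = n1*n2 - U_X = 56 - 13 = 43.
Step 4: Ties are present, so use the tie-corrected normal approximation (with continuity correction) for the p-value.
Step 5: p-value = 0.092753; compare to alpha = 0.05. fail to reject H0.

U_X = 13, p = 0.092753, fail to reject H0 at alpha = 0.05.


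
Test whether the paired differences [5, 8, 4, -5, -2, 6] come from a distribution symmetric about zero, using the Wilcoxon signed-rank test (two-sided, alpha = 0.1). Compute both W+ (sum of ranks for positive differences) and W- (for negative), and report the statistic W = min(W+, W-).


Step 1: Drop any zero differences (none here) and take |d_i|.
|d| = [5, 8, 4, 5, 2, 6]
Step 2: Midrank |d_i| (ties get averaged ranks).
ranks: |5|->3.5, |8|->6, |4|->2, |5|->3.5, |2|->1, |6|->5
Step 3: Attach original signs; sum ranks with positive sign and with negative sign.
W+ = 3.5 + 6 + 2 + 5 = 16.5
W- = 3.5 + 1 = 4.5
(Check: W+ + W- = 21 should equal n(n+1)/2 = 21.)
Step 4: Test statistic W = min(W+, W-) = 4.5.
Step 5: Ties in |d|, so use the tie-corrected normal approximation.
        E[W] = n(n+1)/4 = 6*7/4 = 10.5.
        Tie groups: |d|=5 (t=2); sum(t^3 - t) = 6.
        Var[W] = n(n+1)(2n+1)/24 - sum(t^3-t)/48 = 546/24 - 6/48 = 22.625.
        z = (W - E[W]) / sqrt(Var[W]) = (4.5 - 10.5) / 4.7566 = -1.2614.
        Two-sided p = 2*Phi(z) = 0.207160.
Step 6: alpha = 0.1. fail to reject H0.

W+ = 16.5, W- = 4.5, W = min = 4.5, p = 0.207160, fail to reject H0.


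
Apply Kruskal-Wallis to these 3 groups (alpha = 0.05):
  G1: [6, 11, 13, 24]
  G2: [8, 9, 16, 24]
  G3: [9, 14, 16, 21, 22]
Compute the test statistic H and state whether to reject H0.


Step 1: Combine all N = 13 observations and assign midranks.
sorted (value, group, rank): (6,G1,1), (8,G2,2), (9,G2,3.5), (9,G3,3.5), (11,G1,5), (13,G1,6), (14,G3,7), (16,G2,8.5), (16,G3,8.5), (21,G3,10), (22,G3,11), (24,G1,12.5), (24,G2,12.5)
Step 2: Sum ranks within each group.
R_1 = 24.5 (n_1 = 4)
R_2 = 26.5 (n_2 = 4)
R_3 = 40 (n_3 = 5)
Step 3: H = 12/(N(N+1)) * sum(R_i^2/n_i) - 3(N+1)
     = 12/(13*14) * (24.5^2/4 + 26.5^2/4 + 40^2/5) - 3*14
     = 0.065934 * 645.625 - 42
     = 0.568681.
Step 4: Ties present; correction factor C = 1 - 18/(13^3 - 13) = 0.991758. Corrected H = 0.568681 / 0.991758 = 0.573407.
Step 5: Under H0, H ~ chi^2(2); p-value = 0.750734.
Step 6: alpha = 0.05. fail to reject H0.

H = 0.5734, df = 2, p = 0.750734, fail to reject H0.


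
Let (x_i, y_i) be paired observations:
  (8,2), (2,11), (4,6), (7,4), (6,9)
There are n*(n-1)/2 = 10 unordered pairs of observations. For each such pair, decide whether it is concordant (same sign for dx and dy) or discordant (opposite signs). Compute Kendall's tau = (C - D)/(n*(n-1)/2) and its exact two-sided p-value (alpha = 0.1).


Step 1: Enumerate the 10 unordered pairs (i,j) with i<j and classify each by sign(x_j-x_i) * sign(y_j-y_i).
  (1,2):dx=-6,dy=+9->D; (1,3):dx=-4,dy=+4->D; (1,4):dx=-1,dy=+2->D; (1,5):dx=-2,dy=+7->D
  (2,3):dx=+2,dy=-5->D; (2,4):dx=+5,dy=-7->D; (2,5):dx=+4,dy=-2->D; (3,4):dx=+3,dy=-2->D
  (3,5):dx=+2,dy=+3->C; (4,5):dx=-1,dy=+5->D
Step 2: C = 1, D = 9, total pairs = 10.
Step 3: tau = (C - D)/(n(n-1)/2) = (1 - 9)/10 = -0.800000.
Step 4: Exact two-sided p-value (enumerate n! = 120 permutations of y under H0): p = 0.083333.
Step 5: alpha = 0.1. reject H0.

tau_b = -0.8000 (C=1, D=9), p = 0.083333, reject H0.


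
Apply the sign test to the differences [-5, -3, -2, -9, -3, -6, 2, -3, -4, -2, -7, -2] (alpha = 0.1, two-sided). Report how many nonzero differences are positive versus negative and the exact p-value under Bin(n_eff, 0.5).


Step 1: Discard zero differences. Original n = 12; n_eff = number of nonzero differences = 12.
Nonzero differences (with sign): -5, -3, -2, -9, -3, -6, +2, -3, -4, -2, -7, -2
Step 2: Count signs: positive = 1, negative = 11.
Step 3: Under H0: P(positive) = 0.5, so the number of positives S ~ Bin(12, 0.5).
Step 4: Two-sided exact p-value = sum of Bin(12,0.5) probabilities at or below the observed probability = 0.006348.
Step 5: alpha = 0.1. reject H0.

n_eff = 12, pos = 1, neg = 11, p = 0.006348, reject H0.


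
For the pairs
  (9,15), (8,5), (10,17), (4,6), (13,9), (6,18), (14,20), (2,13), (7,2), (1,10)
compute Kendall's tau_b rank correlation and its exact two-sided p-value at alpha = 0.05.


Step 1: Enumerate the 45 unordered pairs (i,j) with i<j and classify each by sign(x_j-x_i) * sign(y_j-y_i).
  (1,2):dx=-1,dy=-10->C; (1,3):dx=+1,dy=+2->C; (1,4):dx=-5,dy=-9->C; (1,5):dx=+4,dy=-6->D
  (1,6):dx=-3,dy=+3->D; (1,7):dx=+5,dy=+5->C; (1,8):dx=-7,dy=-2->C; (1,9):dx=-2,dy=-13->C
  (1,10):dx=-8,dy=-5->C; (2,3):dx=+2,dy=+12->C; (2,4):dx=-4,dy=+1->D; (2,5):dx=+5,dy=+4->C
  (2,6):dx=-2,dy=+13->D; (2,7):dx=+6,dy=+15->C; (2,8):dx=-6,dy=+8->D; (2,9):dx=-1,dy=-3->C
  (2,10):dx=-7,dy=+5->D; (3,4):dx=-6,dy=-11->C; (3,5):dx=+3,dy=-8->D; (3,6):dx=-4,dy=+1->D
  (3,7):dx=+4,dy=+3->C; (3,8):dx=-8,dy=-4->C; (3,9):dx=-3,dy=-15->C; (3,10):dx=-9,dy=-7->C
  (4,5):dx=+9,dy=+3->C; (4,6):dx=+2,dy=+12->C; (4,7):dx=+10,dy=+14->C; (4,8):dx=-2,dy=+7->D
  (4,9):dx=+3,dy=-4->D; (4,10):dx=-3,dy=+4->D; (5,6):dx=-7,dy=+9->D; (5,7):dx=+1,dy=+11->C
  (5,8):dx=-11,dy=+4->D; (5,9):dx=-6,dy=-7->C; (5,10):dx=-12,dy=+1->D; (6,7):dx=+8,dy=+2->C
  (6,8):dx=-4,dy=-5->C; (6,9):dx=+1,dy=-16->D; (6,10):dx=-5,dy=-8->C; (7,8):dx=-12,dy=-7->C
  (7,9):dx=-7,dy=-18->C; (7,10):dx=-13,dy=-10->C; (8,9):dx=+5,dy=-11->D; (8,10):dx=-1,dy=-3->C
  (9,10):dx=-6,dy=+8->D
Step 2: C = 28, D = 17, total pairs = 45.
Step 3: tau = (C - D)/(n(n-1)/2) = (28 - 17)/45 = 0.244444.
Step 4: Exact two-sided p-value (enumerate n! = 3628800 permutations of y under H0): p = 0.380720.
Step 5: alpha = 0.05. fail to reject H0.

tau_b = 0.2444 (C=28, D=17), p = 0.380720, fail to reject H0.


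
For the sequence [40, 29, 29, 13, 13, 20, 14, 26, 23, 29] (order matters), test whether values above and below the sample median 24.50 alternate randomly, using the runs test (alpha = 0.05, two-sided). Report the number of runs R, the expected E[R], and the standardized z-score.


Step 1: Compute median = 24.50; label A = above, B = below.
Labels in order: AAABBBBABA  (n_A = 5, n_B = 5)
Step 2: Count runs R = 5.
Step 3: Under H0 (random ordering), E[R] = 2*n_A*n_B/(n_A+n_B) + 1 = 2*5*5/10 + 1 = 6.0000.
        Var[R] = 2*n_A*n_B*(2*n_A*n_B - n_A - n_B) / ((n_A+n_B)^2 * (n_A+n_B-1)) = 2000/900 = 2.2222.
        SD[R] = 1.4907.
Step 4: Continuity-corrected z = (R + 0.5 - E[R]) / SD[R] = (5 + 0.5 - 6.0000) / 1.4907 = -0.3354.
Step 5: Two-sided p-value via normal approximation = 2*(1 - Phi(|z|)) = 0.737316.
Step 6: alpha = 0.05. fail to reject H0.

R = 5, z = -0.3354, p = 0.737316, fail to reject H0.


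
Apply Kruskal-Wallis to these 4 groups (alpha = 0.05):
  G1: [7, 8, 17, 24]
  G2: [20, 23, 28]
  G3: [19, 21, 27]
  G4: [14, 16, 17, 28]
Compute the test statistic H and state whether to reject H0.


Step 1: Combine all N = 14 observations and assign midranks.
sorted (value, group, rank): (7,G1,1), (8,G1,2), (14,G4,3), (16,G4,4), (17,G1,5.5), (17,G4,5.5), (19,G3,7), (20,G2,8), (21,G3,9), (23,G2,10), (24,G1,11), (27,G3,12), (28,G2,13.5), (28,G4,13.5)
Step 2: Sum ranks within each group.
R_1 = 19.5 (n_1 = 4)
R_2 = 31.5 (n_2 = 3)
R_3 = 28 (n_3 = 3)
R_4 = 26 (n_4 = 4)
Step 3: H = 12/(N(N+1)) * sum(R_i^2/n_i) - 3(N+1)
     = 12/(14*15) * (19.5^2/4 + 31.5^2/3 + 28^2/3 + 26^2/4) - 3*15
     = 0.057143 * 856.146 - 45
     = 3.922619.
Step 4: Ties present; correction factor C = 1 - 12/(14^3 - 14) = 0.995604. Corrected H = 3.922619 / 0.995604 = 3.939937.
Step 5: Under H0, H ~ chi^2(3); p-value = 0.268023.
Step 6: alpha = 0.05. fail to reject H0.

H = 3.9399, df = 3, p = 0.268023, fail to reject H0.


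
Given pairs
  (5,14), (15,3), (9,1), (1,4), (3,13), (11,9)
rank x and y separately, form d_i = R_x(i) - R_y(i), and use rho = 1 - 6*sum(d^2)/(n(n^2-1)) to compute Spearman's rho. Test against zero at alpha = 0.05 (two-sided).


Step 1: Rank x and y separately (midranks; no ties here).
rank(x): 5->3, 15->6, 9->4, 1->1, 3->2, 11->5
rank(y): 14->6, 3->2, 1->1, 4->3, 13->5, 9->4
Step 2: d_i = R_x(i) - R_y(i); compute d_i^2.
  (3-6)^2=9, (6-2)^2=16, (4-1)^2=9, (1-3)^2=4, (2-5)^2=9, (5-4)^2=1
sum(d^2) = 48.
Step 3: rho = 1 - 6*48 / (6*(6^2 - 1)) = 1 - 288/210 = -0.371429.
Step 4: Under H0, t = rho * sqrt((n-2)/(1-rho^2)) = -0.8001 ~ t(4).
Step 5: Two-sided p-value from the t-distribution with 4 df = 0.468478.
Step 6: alpha = 0.05. fail to reject H0.

rho = -0.3714, p = 0.468478, fail to reject H0 at alpha = 0.05.


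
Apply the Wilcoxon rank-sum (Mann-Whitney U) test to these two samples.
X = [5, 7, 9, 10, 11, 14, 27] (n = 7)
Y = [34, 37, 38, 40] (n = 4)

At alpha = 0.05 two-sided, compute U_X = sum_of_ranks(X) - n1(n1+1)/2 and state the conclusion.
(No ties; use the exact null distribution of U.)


Step 1: Combine and sort all 11 observations; assign midranks.
sorted (value, group): (5,X), (7,X), (9,X), (10,X), (11,X), (14,X), (27,X), (34,Y), (37,Y), (38,Y), (40,Y)
ranks: 5->1, 7->2, 9->3, 10->4, 11->5, 14->6, 27->7, 34->8, 37->9, 38->10, 40->11
Step 2: Rank sum for X: R1 = 1 + 2 + 3 + 4 + 5 + 6 + 7 = 28.
Step 3: U_X = R1 - n1(n1+1)/2 = 28 - 7*8/2 = 28 - 28 = 0.
       U_Y = n1*n2 - U_X = 28 - 0 = 28.
Step 4: No ties, so the exact null distribution of U (based on enumerating the C(11,7) = 330 equally likely rank assignments) gives the two-sided p-value.
Step 5: p-value = 0.006061; compare to alpha = 0.05. reject H0.

U_X = 0, p = 0.006061, reject H0 at alpha = 0.05.


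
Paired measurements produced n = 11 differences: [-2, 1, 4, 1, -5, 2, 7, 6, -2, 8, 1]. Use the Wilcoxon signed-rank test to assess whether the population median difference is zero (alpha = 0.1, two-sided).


Step 1: Drop any zero differences (none here) and take |d_i|.
|d| = [2, 1, 4, 1, 5, 2, 7, 6, 2, 8, 1]
Step 2: Midrank |d_i| (ties get averaged ranks).
ranks: |2|->5, |1|->2, |4|->7, |1|->2, |5|->8, |2|->5, |7|->10, |6|->9, |2|->5, |8|->11, |1|->2
Step 3: Attach original signs; sum ranks with positive sign and with negative sign.
W+ = 2 + 7 + 2 + 5 + 10 + 9 + 11 + 2 = 48
W- = 5 + 8 + 5 = 18
(Check: W+ + W- = 66 should equal n(n+1)/2 = 66.)
Step 4: Test statistic W = min(W+, W-) = 18.
Step 5: Ties in |d|, so use the tie-corrected normal approximation.
        E[W] = n(n+1)/4 = 11*12/4 = 33.
        Tie groups: |d|=1 (t=3), |d|=2 (t=3); sum(t^3 - t) = 48.
        Var[W] = n(n+1)(2n+1)/24 - sum(t^3-t)/48 = 3036/24 - 48/48 = 125.5.
        z = (W - E[W]) / sqrt(Var[W]) = (18 - 33) / 11.2027 = -1.3390.
        Two-sided p = 2*Phi(z) = 0.180582.
Step 6: alpha = 0.1. fail to reject H0.

W+ = 48, W- = 18, W = min = 18, p = 0.180582, fail to reject H0.


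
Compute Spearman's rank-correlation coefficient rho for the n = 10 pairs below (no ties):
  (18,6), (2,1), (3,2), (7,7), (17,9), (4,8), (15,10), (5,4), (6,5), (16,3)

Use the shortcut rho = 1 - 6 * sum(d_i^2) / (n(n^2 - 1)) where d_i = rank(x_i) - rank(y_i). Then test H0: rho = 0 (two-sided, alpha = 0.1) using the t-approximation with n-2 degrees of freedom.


Step 1: Rank x and y separately (midranks; no ties here).
rank(x): 18->10, 2->1, 3->2, 7->6, 17->9, 4->3, 15->7, 5->4, 6->5, 16->8
rank(y): 6->6, 1->1, 2->2, 7->7, 9->9, 8->8, 10->10, 4->4, 5->5, 3->3
Step 2: d_i = R_x(i) - R_y(i); compute d_i^2.
  (10-6)^2=16, (1-1)^2=0, (2-2)^2=0, (6-7)^2=1, (9-9)^2=0, (3-8)^2=25, (7-10)^2=9, (4-4)^2=0, (5-5)^2=0, (8-3)^2=25
sum(d^2) = 76.
Step 3: rho = 1 - 6*76 / (10*(10^2 - 1)) = 1 - 456/990 = 0.539394.
Step 4: Under H0, t = rho * sqrt((n-2)/(1-rho^2)) = 1.8118 ~ t(8).
Step 5: Two-sided p-value from the t-distribution with 8 df = 0.107593.
Step 6: alpha = 0.1. fail to reject H0.

rho = 0.5394, p = 0.107593, fail to reject H0 at alpha = 0.1.


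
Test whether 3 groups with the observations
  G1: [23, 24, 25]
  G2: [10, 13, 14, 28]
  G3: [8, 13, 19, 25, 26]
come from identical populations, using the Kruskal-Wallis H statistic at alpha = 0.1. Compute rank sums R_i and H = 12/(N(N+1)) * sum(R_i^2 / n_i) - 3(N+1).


Step 1: Combine all N = 12 observations and assign midranks.
sorted (value, group, rank): (8,G3,1), (10,G2,2), (13,G2,3.5), (13,G3,3.5), (14,G2,5), (19,G3,6), (23,G1,7), (24,G1,8), (25,G1,9.5), (25,G3,9.5), (26,G3,11), (28,G2,12)
Step 2: Sum ranks within each group.
R_1 = 24.5 (n_1 = 3)
R_2 = 22.5 (n_2 = 4)
R_3 = 31 (n_3 = 5)
Step 3: H = 12/(N(N+1)) * sum(R_i^2/n_i) - 3(N+1)
     = 12/(12*13) * (24.5^2/3 + 22.5^2/4 + 31^2/5) - 3*13
     = 0.076923 * 518.846 - 39
     = 0.911218.
Step 4: Ties present; correction factor C = 1 - 12/(12^3 - 12) = 0.993007. Corrected H = 0.911218 / 0.993007 = 0.917635.
Step 5: Under H0, H ~ chi^2(2); p-value = 0.632031.
Step 6: alpha = 0.1. fail to reject H0.

H = 0.9176, df = 2, p = 0.632031, fail to reject H0.


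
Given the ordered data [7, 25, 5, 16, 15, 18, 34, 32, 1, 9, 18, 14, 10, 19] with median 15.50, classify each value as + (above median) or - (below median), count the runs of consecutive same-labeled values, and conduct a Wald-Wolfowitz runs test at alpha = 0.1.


Step 1: Compute median = 15.50; label A = above, B = below.
Labels in order: BABABAAABBABBA  (n_A = 7, n_B = 7)
Step 2: Count runs R = 10.
Step 3: Under H0 (random ordering), E[R] = 2*n_A*n_B/(n_A+n_B) + 1 = 2*7*7/14 + 1 = 8.0000.
        Var[R] = 2*n_A*n_B*(2*n_A*n_B - n_A - n_B) / ((n_A+n_B)^2 * (n_A+n_B-1)) = 8232/2548 = 3.2308.
        SD[R] = 1.7974.
Step 4: Continuity-corrected z = (R - 0.5 - E[R]) / SD[R] = (10 - 0.5 - 8.0000) / 1.7974 = 0.8345.
Step 5: Two-sided p-value via normal approximation = 2*(1 - Phi(|z|)) = 0.403986.
Step 6: alpha = 0.1. fail to reject H0.

R = 10, z = 0.8345, p = 0.403986, fail to reject H0.


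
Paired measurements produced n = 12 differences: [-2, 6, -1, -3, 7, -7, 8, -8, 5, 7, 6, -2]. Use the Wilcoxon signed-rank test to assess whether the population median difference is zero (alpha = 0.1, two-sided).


Step 1: Drop any zero differences (none here) and take |d_i|.
|d| = [2, 6, 1, 3, 7, 7, 8, 8, 5, 7, 6, 2]
Step 2: Midrank |d_i| (ties get averaged ranks).
ranks: |2|->2.5, |6|->6.5, |1|->1, |3|->4, |7|->9, |7|->9, |8|->11.5, |8|->11.5, |5|->5, |7|->9, |6|->6.5, |2|->2.5
Step 3: Attach original signs; sum ranks with positive sign and with negative sign.
W+ = 6.5 + 9 + 11.5 + 5 + 9 + 6.5 = 47.5
W- = 2.5 + 1 + 4 + 9 + 11.5 + 2.5 = 30.5
(Check: W+ + W- = 78 should equal n(n+1)/2 = 78.)
Step 4: Test statistic W = min(W+, W-) = 30.5.
Step 5: Ties in |d|, so use the tie-corrected normal approximation.
        E[W] = n(n+1)/4 = 12*13/4 = 39.
        Tie groups: |d|=2 (t=2), |d|=6 (t=2), |d|=7 (t=3), |d|=8 (t=2); sum(t^3 - t) = 42.
        Var[W] = n(n+1)(2n+1)/24 - sum(t^3-t)/48 = 3900/24 - 42/48 = 161.625.
        z = (W - E[W]) / sqrt(Var[W]) = (30.5 - 39) / 12.7132 = -0.6686.
        Two-sided p = 2*Phi(z) = 0.503752.
Step 6: alpha = 0.1. fail to reject H0.

W+ = 47.5, W- = 30.5, W = min = 30.5, p = 0.503752, fail to reject H0.
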